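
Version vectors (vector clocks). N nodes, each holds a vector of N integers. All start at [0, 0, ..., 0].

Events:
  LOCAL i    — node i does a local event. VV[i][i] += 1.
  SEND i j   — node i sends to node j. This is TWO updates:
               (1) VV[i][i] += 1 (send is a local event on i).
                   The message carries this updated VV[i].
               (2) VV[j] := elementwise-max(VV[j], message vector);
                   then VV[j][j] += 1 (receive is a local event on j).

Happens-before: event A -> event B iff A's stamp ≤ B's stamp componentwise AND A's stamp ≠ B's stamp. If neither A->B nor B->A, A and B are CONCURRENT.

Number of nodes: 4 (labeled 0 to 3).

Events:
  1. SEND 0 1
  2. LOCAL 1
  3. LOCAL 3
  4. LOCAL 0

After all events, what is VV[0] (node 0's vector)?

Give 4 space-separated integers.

Answer: 2 0 0 0

Derivation:
Initial: VV[0]=[0, 0, 0, 0]
Initial: VV[1]=[0, 0, 0, 0]
Initial: VV[2]=[0, 0, 0, 0]
Initial: VV[3]=[0, 0, 0, 0]
Event 1: SEND 0->1: VV[0][0]++ -> VV[0]=[1, 0, 0, 0], msg_vec=[1, 0, 0, 0]; VV[1]=max(VV[1],msg_vec) then VV[1][1]++ -> VV[1]=[1, 1, 0, 0]
Event 2: LOCAL 1: VV[1][1]++ -> VV[1]=[1, 2, 0, 0]
Event 3: LOCAL 3: VV[3][3]++ -> VV[3]=[0, 0, 0, 1]
Event 4: LOCAL 0: VV[0][0]++ -> VV[0]=[2, 0, 0, 0]
Final vectors: VV[0]=[2, 0, 0, 0]; VV[1]=[1, 2, 0, 0]; VV[2]=[0, 0, 0, 0]; VV[3]=[0, 0, 0, 1]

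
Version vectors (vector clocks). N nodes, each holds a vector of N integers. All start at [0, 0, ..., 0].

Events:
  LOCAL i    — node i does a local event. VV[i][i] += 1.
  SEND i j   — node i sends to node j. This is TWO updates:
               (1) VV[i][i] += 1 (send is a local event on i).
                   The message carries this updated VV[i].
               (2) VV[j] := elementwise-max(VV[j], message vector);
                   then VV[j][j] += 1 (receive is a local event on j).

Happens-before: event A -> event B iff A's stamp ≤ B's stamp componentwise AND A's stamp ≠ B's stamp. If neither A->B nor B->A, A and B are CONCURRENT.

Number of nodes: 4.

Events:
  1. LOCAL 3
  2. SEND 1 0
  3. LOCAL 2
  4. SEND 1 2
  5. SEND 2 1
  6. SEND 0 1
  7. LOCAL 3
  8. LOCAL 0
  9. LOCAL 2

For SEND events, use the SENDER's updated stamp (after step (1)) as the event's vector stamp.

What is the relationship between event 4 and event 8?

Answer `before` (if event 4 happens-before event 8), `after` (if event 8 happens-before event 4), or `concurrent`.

Initial: VV[0]=[0, 0, 0, 0]
Initial: VV[1]=[0, 0, 0, 0]
Initial: VV[2]=[0, 0, 0, 0]
Initial: VV[3]=[0, 0, 0, 0]
Event 1: LOCAL 3: VV[3][3]++ -> VV[3]=[0, 0, 0, 1]
Event 2: SEND 1->0: VV[1][1]++ -> VV[1]=[0, 1, 0, 0], msg_vec=[0, 1, 0, 0]; VV[0]=max(VV[0],msg_vec) then VV[0][0]++ -> VV[0]=[1, 1, 0, 0]
Event 3: LOCAL 2: VV[2][2]++ -> VV[2]=[0, 0, 1, 0]
Event 4: SEND 1->2: VV[1][1]++ -> VV[1]=[0, 2, 0, 0], msg_vec=[0, 2, 0, 0]; VV[2]=max(VV[2],msg_vec) then VV[2][2]++ -> VV[2]=[0, 2, 2, 0]
Event 5: SEND 2->1: VV[2][2]++ -> VV[2]=[0, 2, 3, 0], msg_vec=[0, 2, 3, 0]; VV[1]=max(VV[1],msg_vec) then VV[1][1]++ -> VV[1]=[0, 3, 3, 0]
Event 6: SEND 0->1: VV[0][0]++ -> VV[0]=[2, 1, 0, 0], msg_vec=[2, 1, 0, 0]; VV[1]=max(VV[1],msg_vec) then VV[1][1]++ -> VV[1]=[2, 4, 3, 0]
Event 7: LOCAL 3: VV[3][3]++ -> VV[3]=[0, 0, 0, 2]
Event 8: LOCAL 0: VV[0][0]++ -> VV[0]=[3, 1, 0, 0]
Event 9: LOCAL 2: VV[2][2]++ -> VV[2]=[0, 2, 4, 0]
Event 4 stamp: [0, 2, 0, 0]
Event 8 stamp: [3, 1, 0, 0]
[0, 2, 0, 0] <= [3, 1, 0, 0]? False
[3, 1, 0, 0] <= [0, 2, 0, 0]? False
Relation: concurrent

Answer: concurrent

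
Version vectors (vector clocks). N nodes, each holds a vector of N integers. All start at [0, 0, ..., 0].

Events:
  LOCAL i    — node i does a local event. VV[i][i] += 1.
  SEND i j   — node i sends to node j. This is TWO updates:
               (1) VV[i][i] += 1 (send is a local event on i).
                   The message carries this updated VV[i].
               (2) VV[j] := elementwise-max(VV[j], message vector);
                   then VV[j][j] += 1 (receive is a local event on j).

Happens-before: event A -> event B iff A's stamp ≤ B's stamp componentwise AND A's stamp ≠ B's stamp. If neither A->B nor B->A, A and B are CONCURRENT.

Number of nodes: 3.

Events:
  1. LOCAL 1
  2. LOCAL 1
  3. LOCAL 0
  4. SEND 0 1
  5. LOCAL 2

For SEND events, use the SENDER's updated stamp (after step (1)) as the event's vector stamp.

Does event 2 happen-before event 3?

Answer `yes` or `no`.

Initial: VV[0]=[0, 0, 0]
Initial: VV[1]=[0, 0, 0]
Initial: VV[2]=[0, 0, 0]
Event 1: LOCAL 1: VV[1][1]++ -> VV[1]=[0, 1, 0]
Event 2: LOCAL 1: VV[1][1]++ -> VV[1]=[0, 2, 0]
Event 3: LOCAL 0: VV[0][0]++ -> VV[0]=[1, 0, 0]
Event 4: SEND 0->1: VV[0][0]++ -> VV[0]=[2, 0, 0], msg_vec=[2, 0, 0]; VV[1]=max(VV[1],msg_vec) then VV[1][1]++ -> VV[1]=[2, 3, 0]
Event 5: LOCAL 2: VV[2][2]++ -> VV[2]=[0, 0, 1]
Event 2 stamp: [0, 2, 0]
Event 3 stamp: [1, 0, 0]
[0, 2, 0] <= [1, 0, 0]? False. Equal? False. Happens-before: False

Answer: no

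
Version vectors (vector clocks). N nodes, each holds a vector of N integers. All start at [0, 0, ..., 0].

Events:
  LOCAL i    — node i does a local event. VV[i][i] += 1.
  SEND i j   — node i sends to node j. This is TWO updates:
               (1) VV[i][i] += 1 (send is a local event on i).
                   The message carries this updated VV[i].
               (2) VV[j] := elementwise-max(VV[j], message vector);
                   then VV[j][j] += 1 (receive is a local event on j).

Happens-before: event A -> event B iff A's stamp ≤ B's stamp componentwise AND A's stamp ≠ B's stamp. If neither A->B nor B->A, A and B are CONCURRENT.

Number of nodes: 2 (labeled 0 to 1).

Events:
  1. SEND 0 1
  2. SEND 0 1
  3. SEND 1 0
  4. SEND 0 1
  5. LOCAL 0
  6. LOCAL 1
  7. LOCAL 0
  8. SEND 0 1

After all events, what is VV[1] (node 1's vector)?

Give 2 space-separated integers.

Answer: 7 6

Derivation:
Initial: VV[0]=[0, 0]
Initial: VV[1]=[0, 0]
Event 1: SEND 0->1: VV[0][0]++ -> VV[0]=[1, 0], msg_vec=[1, 0]; VV[1]=max(VV[1],msg_vec) then VV[1][1]++ -> VV[1]=[1, 1]
Event 2: SEND 0->1: VV[0][0]++ -> VV[0]=[2, 0], msg_vec=[2, 0]; VV[1]=max(VV[1],msg_vec) then VV[1][1]++ -> VV[1]=[2, 2]
Event 3: SEND 1->0: VV[1][1]++ -> VV[1]=[2, 3], msg_vec=[2, 3]; VV[0]=max(VV[0],msg_vec) then VV[0][0]++ -> VV[0]=[3, 3]
Event 4: SEND 0->1: VV[0][0]++ -> VV[0]=[4, 3], msg_vec=[4, 3]; VV[1]=max(VV[1],msg_vec) then VV[1][1]++ -> VV[1]=[4, 4]
Event 5: LOCAL 0: VV[0][0]++ -> VV[0]=[5, 3]
Event 6: LOCAL 1: VV[1][1]++ -> VV[1]=[4, 5]
Event 7: LOCAL 0: VV[0][0]++ -> VV[0]=[6, 3]
Event 8: SEND 0->1: VV[0][0]++ -> VV[0]=[7, 3], msg_vec=[7, 3]; VV[1]=max(VV[1],msg_vec) then VV[1][1]++ -> VV[1]=[7, 6]
Final vectors: VV[0]=[7, 3]; VV[1]=[7, 6]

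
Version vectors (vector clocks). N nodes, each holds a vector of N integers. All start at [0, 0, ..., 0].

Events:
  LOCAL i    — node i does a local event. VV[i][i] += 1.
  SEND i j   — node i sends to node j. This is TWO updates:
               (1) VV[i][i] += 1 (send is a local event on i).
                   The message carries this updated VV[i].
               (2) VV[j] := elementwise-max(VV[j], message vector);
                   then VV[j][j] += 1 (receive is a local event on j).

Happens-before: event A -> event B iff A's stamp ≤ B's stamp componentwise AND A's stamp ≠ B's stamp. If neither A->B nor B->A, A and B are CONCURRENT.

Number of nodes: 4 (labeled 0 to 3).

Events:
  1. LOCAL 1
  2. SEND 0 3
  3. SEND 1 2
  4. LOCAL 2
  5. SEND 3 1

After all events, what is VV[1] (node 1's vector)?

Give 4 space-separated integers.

Initial: VV[0]=[0, 0, 0, 0]
Initial: VV[1]=[0, 0, 0, 0]
Initial: VV[2]=[0, 0, 0, 0]
Initial: VV[3]=[0, 0, 0, 0]
Event 1: LOCAL 1: VV[1][1]++ -> VV[1]=[0, 1, 0, 0]
Event 2: SEND 0->3: VV[0][0]++ -> VV[0]=[1, 0, 0, 0], msg_vec=[1, 0, 0, 0]; VV[3]=max(VV[3],msg_vec) then VV[3][3]++ -> VV[3]=[1, 0, 0, 1]
Event 3: SEND 1->2: VV[1][1]++ -> VV[1]=[0, 2, 0, 0], msg_vec=[0, 2, 0, 0]; VV[2]=max(VV[2],msg_vec) then VV[2][2]++ -> VV[2]=[0, 2, 1, 0]
Event 4: LOCAL 2: VV[2][2]++ -> VV[2]=[0, 2, 2, 0]
Event 5: SEND 3->1: VV[3][3]++ -> VV[3]=[1, 0, 0, 2], msg_vec=[1, 0, 0, 2]; VV[1]=max(VV[1],msg_vec) then VV[1][1]++ -> VV[1]=[1, 3, 0, 2]
Final vectors: VV[0]=[1, 0, 0, 0]; VV[1]=[1, 3, 0, 2]; VV[2]=[0, 2, 2, 0]; VV[3]=[1, 0, 0, 2]

Answer: 1 3 0 2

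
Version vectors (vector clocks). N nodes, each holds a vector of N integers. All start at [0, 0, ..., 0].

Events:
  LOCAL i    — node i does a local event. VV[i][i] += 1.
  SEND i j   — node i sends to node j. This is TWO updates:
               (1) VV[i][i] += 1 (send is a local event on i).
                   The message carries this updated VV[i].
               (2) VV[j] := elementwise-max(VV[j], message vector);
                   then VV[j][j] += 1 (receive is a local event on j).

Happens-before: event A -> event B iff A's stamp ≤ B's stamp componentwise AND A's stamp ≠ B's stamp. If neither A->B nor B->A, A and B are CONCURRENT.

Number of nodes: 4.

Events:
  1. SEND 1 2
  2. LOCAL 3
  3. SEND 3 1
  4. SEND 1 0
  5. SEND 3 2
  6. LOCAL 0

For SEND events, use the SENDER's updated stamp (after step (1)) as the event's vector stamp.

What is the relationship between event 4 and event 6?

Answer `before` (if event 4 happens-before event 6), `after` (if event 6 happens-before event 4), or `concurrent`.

Initial: VV[0]=[0, 0, 0, 0]
Initial: VV[1]=[0, 0, 0, 0]
Initial: VV[2]=[0, 0, 0, 0]
Initial: VV[3]=[0, 0, 0, 0]
Event 1: SEND 1->2: VV[1][1]++ -> VV[1]=[0, 1, 0, 0], msg_vec=[0, 1, 0, 0]; VV[2]=max(VV[2],msg_vec) then VV[2][2]++ -> VV[2]=[0, 1, 1, 0]
Event 2: LOCAL 3: VV[3][3]++ -> VV[3]=[0, 0, 0, 1]
Event 3: SEND 3->1: VV[3][3]++ -> VV[3]=[0, 0, 0, 2], msg_vec=[0, 0, 0, 2]; VV[1]=max(VV[1],msg_vec) then VV[1][1]++ -> VV[1]=[0, 2, 0, 2]
Event 4: SEND 1->0: VV[1][1]++ -> VV[1]=[0, 3, 0, 2], msg_vec=[0, 3, 0, 2]; VV[0]=max(VV[0],msg_vec) then VV[0][0]++ -> VV[0]=[1, 3, 0, 2]
Event 5: SEND 3->2: VV[3][3]++ -> VV[3]=[0, 0, 0, 3], msg_vec=[0, 0, 0, 3]; VV[2]=max(VV[2],msg_vec) then VV[2][2]++ -> VV[2]=[0, 1, 2, 3]
Event 6: LOCAL 0: VV[0][0]++ -> VV[0]=[2, 3, 0, 2]
Event 4 stamp: [0, 3, 0, 2]
Event 6 stamp: [2, 3, 0, 2]
[0, 3, 0, 2] <= [2, 3, 0, 2]? True
[2, 3, 0, 2] <= [0, 3, 0, 2]? False
Relation: before

Answer: before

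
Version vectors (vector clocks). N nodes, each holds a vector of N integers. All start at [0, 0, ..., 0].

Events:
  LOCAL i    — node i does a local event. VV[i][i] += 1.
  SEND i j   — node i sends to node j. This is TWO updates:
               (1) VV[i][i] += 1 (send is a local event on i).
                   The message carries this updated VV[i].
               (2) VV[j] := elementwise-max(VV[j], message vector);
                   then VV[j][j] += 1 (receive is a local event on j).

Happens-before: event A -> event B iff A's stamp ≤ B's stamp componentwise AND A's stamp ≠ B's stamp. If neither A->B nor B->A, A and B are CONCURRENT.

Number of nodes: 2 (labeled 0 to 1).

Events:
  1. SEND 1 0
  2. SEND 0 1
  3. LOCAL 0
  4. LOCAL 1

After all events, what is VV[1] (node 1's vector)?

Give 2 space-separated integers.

Answer: 2 3

Derivation:
Initial: VV[0]=[0, 0]
Initial: VV[1]=[0, 0]
Event 1: SEND 1->0: VV[1][1]++ -> VV[1]=[0, 1], msg_vec=[0, 1]; VV[0]=max(VV[0],msg_vec) then VV[0][0]++ -> VV[0]=[1, 1]
Event 2: SEND 0->1: VV[0][0]++ -> VV[0]=[2, 1], msg_vec=[2, 1]; VV[1]=max(VV[1],msg_vec) then VV[1][1]++ -> VV[1]=[2, 2]
Event 3: LOCAL 0: VV[0][0]++ -> VV[0]=[3, 1]
Event 4: LOCAL 1: VV[1][1]++ -> VV[1]=[2, 3]
Final vectors: VV[0]=[3, 1]; VV[1]=[2, 3]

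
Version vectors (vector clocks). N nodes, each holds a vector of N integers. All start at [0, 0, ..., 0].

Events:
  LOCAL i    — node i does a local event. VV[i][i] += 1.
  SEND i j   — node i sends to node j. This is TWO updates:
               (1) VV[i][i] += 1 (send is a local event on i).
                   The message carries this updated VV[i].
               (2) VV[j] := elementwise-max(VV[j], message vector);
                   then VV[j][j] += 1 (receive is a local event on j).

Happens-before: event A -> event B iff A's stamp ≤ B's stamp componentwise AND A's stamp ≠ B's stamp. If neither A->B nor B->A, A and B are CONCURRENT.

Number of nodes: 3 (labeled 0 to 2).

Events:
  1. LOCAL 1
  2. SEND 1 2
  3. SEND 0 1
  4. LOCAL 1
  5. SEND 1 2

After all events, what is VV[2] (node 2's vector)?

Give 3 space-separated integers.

Initial: VV[0]=[0, 0, 0]
Initial: VV[1]=[0, 0, 0]
Initial: VV[2]=[0, 0, 0]
Event 1: LOCAL 1: VV[1][1]++ -> VV[1]=[0, 1, 0]
Event 2: SEND 1->2: VV[1][1]++ -> VV[1]=[0, 2, 0], msg_vec=[0, 2, 0]; VV[2]=max(VV[2],msg_vec) then VV[2][2]++ -> VV[2]=[0, 2, 1]
Event 3: SEND 0->1: VV[0][0]++ -> VV[0]=[1, 0, 0], msg_vec=[1, 0, 0]; VV[1]=max(VV[1],msg_vec) then VV[1][1]++ -> VV[1]=[1, 3, 0]
Event 4: LOCAL 1: VV[1][1]++ -> VV[1]=[1, 4, 0]
Event 5: SEND 1->2: VV[1][1]++ -> VV[1]=[1, 5, 0], msg_vec=[1, 5, 0]; VV[2]=max(VV[2],msg_vec) then VV[2][2]++ -> VV[2]=[1, 5, 2]
Final vectors: VV[0]=[1, 0, 0]; VV[1]=[1, 5, 0]; VV[2]=[1, 5, 2]

Answer: 1 5 2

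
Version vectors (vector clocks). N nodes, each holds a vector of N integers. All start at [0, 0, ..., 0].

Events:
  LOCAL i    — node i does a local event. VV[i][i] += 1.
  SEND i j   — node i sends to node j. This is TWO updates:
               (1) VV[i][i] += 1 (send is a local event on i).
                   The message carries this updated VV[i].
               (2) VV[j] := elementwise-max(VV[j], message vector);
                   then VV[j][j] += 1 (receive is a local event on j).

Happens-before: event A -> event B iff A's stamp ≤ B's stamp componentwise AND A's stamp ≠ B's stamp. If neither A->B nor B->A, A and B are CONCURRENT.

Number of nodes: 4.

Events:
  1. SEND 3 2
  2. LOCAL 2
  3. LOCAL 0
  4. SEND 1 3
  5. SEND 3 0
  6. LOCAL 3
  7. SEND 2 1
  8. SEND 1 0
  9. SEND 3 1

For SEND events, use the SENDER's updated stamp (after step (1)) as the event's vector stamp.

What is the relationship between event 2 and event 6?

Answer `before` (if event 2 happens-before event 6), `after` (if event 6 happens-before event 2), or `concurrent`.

Answer: concurrent

Derivation:
Initial: VV[0]=[0, 0, 0, 0]
Initial: VV[1]=[0, 0, 0, 0]
Initial: VV[2]=[0, 0, 0, 0]
Initial: VV[3]=[0, 0, 0, 0]
Event 1: SEND 3->2: VV[3][3]++ -> VV[3]=[0, 0, 0, 1], msg_vec=[0, 0, 0, 1]; VV[2]=max(VV[2],msg_vec) then VV[2][2]++ -> VV[2]=[0, 0, 1, 1]
Event 2: LOCAL 2: VV[2][2]++ -> VV[2]=[0, 0, 2, 1]
Event 3: LOCAL 0: VV[0][0]++ -> VV[0]=[1, 0, 0, 0]
Event 4: SEND 1->3: VV[1][1]++ -> VV[1]=[0, 1, 0, 0], msg_vec=[0, 1, 0, 0]; VV[3]=max(VV[3],msg_vec) then VV[3][3]++ -> VV[3]=[0, 1, 0, 2]
Event 5: SEND 3->0: VV[3][3]++ -> VV[3]=[0, 1, 0, 3], msg_vec=[0, 1, 0, 3]; VV[0]=max(VV[0],msg_vec) then VV[0][0]++ -> VV[0]=[2, 1, 0, 3]
Event 6: LOCAL 3: VV[3][3]++ -> VV[3]=[0, 1, 0, 4]
Event 7: SEND 2->1: VV[2][2]++ -> VV[2]=[0, 0, 3, 1], msg_vec=[0, 0, 3, 1]; VV[1]=max(VV[1],msg_vec) then VV[1][1]++ -> VV[1]=[0, 2, 3, 1]
Event 8: SEND 1->0: VV[1][1]++ -> VV[1]=[0, 3, 3, 1], msg_vec=[0, 3, 3, 1]; VV[0]=max(VV[0],msg_vec) then VV[0][0]++ -> VV[0]=[3, 3, 3, 3]
Event 9: SEND 3->1: VV[3][3]++ -> VV[3]=[0, 1, 0, 5], msg_vec=[0, 1, 0, 5]; VV[1]=max(VV[1],msg_vec) then VV[1][1]++ -> VV[1]=[0, 4, 3, 5]
Event 2 stamp: [0, 0, 2, 1]
Event 6 stamp: [0, 1, 0, 4]
[0, 0, 2, 1] <= [0, 1, 0, 4]? False
[0, 1, 0, 4] <= [0, 0, 2, 1]? False
Relation: concurrent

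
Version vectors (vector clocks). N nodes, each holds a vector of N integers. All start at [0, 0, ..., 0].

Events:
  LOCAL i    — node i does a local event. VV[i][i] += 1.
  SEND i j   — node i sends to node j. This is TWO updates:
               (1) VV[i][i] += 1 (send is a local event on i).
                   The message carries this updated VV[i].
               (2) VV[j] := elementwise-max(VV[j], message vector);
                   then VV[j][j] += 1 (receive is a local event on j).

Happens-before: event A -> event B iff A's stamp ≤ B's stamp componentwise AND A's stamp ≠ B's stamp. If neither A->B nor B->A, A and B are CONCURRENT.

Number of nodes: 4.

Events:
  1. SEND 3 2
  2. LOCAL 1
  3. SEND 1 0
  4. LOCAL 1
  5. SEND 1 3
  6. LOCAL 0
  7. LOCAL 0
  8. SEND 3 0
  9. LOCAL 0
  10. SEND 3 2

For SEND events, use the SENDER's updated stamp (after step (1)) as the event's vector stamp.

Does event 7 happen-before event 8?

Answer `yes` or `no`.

Initial: VV[0]=[0, 0, 0, 0]
Initial: VV[1]=[0, 0, 0, 0]
Initial: VV[2]=[0, 0, 0, 0]
Initial: VV[3]=[0, 0, 0, 0]
Event 1: SEND 3->2: VV[3][3]++ -> VV[3]=[0, 0, 0, 1], msg_vec=[0, 0, 0, 1]; VV[2]=max(VV[2],msg_vec) then VV[2][2]++ -> VV[2]=[0, 0, 1, 1]
Event 2: LOCAL 1: VV[1][1]++ -> VV[1]=[0, 1, 0, 0]
Event 3: SEND 1->0: VV[1][1]++ -> VV[1]=[0, 2, 0, 0], msg_vec=[0, 2, 0, 0]; VV[0]=max(VV[0],msg_vec) then VV[0][0]++ -> VV[0]=[1, 2, 0, 0]
Event 4: LOCAL 1: VV[1][1]++ -> VV[1]=[0, 3, 0, 0]
Event 5: SEND 1->3: VV[1][1]++ -> VV[1]=[0, 4, 0, 0], msg_vec=[0, 4, 0, 0]; VV[3]=max(VV[3],msg_vec) then VV[3][3]++ -> VV[3]=[0, 4, 0, 2]
Event 6: LOCAL 0: VV[0][0]++ -> VV[0]=[2, 2, 0, 0]
Event 7: LOCAL 0: VV[0][0]++ -> VV[0]=[3, 2, 0, 0]
Event 8: SEND 3->0: VV[3][3]++ -> VV[3]=[0, 4, 0, 3], msg_vec=[0, 4, 0, 3]; VV[0]=max(VV[0],msg_vec) then VV[0][0]++ -> VV[0]=[4, 4, 0, 3]
Event 9: LOCAL 0: VV[0][0]++ -> VV[0]=[5, 4, 0, 3]
Event 10: SEND 3->2: VV[3][3]++ -> VV[3]=[0, 4, 0, 4], msg_vec=[0, 4, 0, 4]; VV[2]=max(VV[2],msg_vec) then VV[2][2]++ -> VV[2]=[0, 4, 2, 4]
Event 7 stamp: [3, 2, 0, 0]
Event 8 stamp: [0, 4, 0, 3]
[3, 2, 0, 0] <= [0, 4, 0, 3]? False. Equal? False. Happens-before: False

Answer: no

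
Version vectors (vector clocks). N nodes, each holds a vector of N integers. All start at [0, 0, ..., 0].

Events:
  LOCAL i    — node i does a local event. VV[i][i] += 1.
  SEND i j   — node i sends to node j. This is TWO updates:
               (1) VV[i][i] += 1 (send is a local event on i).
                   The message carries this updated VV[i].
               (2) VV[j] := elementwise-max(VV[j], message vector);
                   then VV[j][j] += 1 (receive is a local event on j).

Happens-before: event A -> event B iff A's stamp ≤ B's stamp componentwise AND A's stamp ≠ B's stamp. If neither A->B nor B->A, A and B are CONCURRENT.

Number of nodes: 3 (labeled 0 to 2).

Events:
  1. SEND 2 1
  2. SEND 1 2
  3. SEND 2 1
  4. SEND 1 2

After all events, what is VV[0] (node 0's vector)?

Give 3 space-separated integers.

Answer: 0 0 0

Derivation:
Initial: VV[0]=[0, 0, 0]
Initial: VV[1]=[0, 0, 0]
Initial: VV[2]=[0, 0, 0]
Event 1: SEND 2->1: VV[2][2]++ -> VV[2]=[0, 0, 1], msg_vec=[0, 0, 1]; VV[1]=max(VV[1],msg_vec) then VV[1][1]++ -> VV[1]=[0, 1, 1]
Event 2: SEND 1->2: VV[1][1]++ -> VV[1]=[0, 2, 1], msg_vec=[0, 2, 1]; VV[2]=max(VV[2],msg_vec) then VV[2][2]++ -> VV[2]=[0, 2, 2]
Event 3: SEND 2->1: VV[2][2]++ -> VV[2]=[0, 2, 3], msg_vec=[0, 2, 3]; VV[1]=max(VV[1],msg_vec) then VV[1][1]++ -> VV[1]=[0, 3, 3]
Event 4: SEND 1->2: VV[1][1]++ -> VV[1]=[0, 4, 3], msg_vec=[0, 4, 3]; VV[2]=max(VV[2],msg_vec) then VV[2][2]++ -> VV[2]=[0, 4, 4]
Final vectors: VV[0]=[0, 0, 0]; VV[1]=[0, 4, 3]; VV[2]=[0, 4, 4]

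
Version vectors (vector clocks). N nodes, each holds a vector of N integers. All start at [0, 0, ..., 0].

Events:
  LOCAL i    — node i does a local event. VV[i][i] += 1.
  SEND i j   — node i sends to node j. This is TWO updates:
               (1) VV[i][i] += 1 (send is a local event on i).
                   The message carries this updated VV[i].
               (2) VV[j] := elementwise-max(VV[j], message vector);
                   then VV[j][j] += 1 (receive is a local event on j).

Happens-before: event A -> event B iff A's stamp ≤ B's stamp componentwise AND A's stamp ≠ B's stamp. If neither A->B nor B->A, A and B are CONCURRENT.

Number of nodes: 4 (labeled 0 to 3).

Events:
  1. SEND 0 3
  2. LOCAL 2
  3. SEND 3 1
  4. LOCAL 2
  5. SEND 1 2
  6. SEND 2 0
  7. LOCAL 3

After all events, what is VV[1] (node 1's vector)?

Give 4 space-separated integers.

Answer: 1 2 0 2

Derivation:
Initial: VV[0]=[0, 0, 0, 0]
Initial: VV[1]=[0, 0, 0, 0]
Initial: VV[2]=[0, 0, 0, 0]
Initial: VV[3]=[0, 0, 0, 0]
Event 1: SEND 0->3: VV[0][0]++ -> VV[0]=[1, 0, 0, 0], msg_vec=[1, 0, 0, 0]; VV[3]=max(VV[3],msg_vec) then VV[3][3]++ -> VV[3]=[1, 0, 0, 1]
Event 2: LOCAL 2: VV[2][2]++ -> VV[2]=[0, 0, 1, 0]
Event 3: SEND 3->1: VV[3][3]++ -> VV[3]=[1, 0, 0, 2], msg_vec=[1, 0, 0, 2]; VV[1]=max(VV[1],msg_vec) then VV[1][1]++ -> VV[1]=[1, 1, 0, 2]
Event 4: LOCAL 2: VV[2][2]++ -> VV[2]=[0, 0, 2, 0]
Event 5: SEND 1->2: VV[1][1]++ -> VV[1]=[1, 2, 0, 2], msg_vec=[1, 2, 0, 2]; VV[2]=max(VV[2],msg_vec) then VV[2][2]++ -> VV[2]=[1, 2, 3, 2]
Event 6: SEND 2->0: VV[2][2]++ -> VV[2]=[1, 2, 4, 2], msg_vec=[1, 2, 4, 2]; VV[0]=max(VV[0],msg_vec) then VV[0][0]++ -> VV[0]=[2, 2, 4, 2]
Event 7: LOCAL 3: VV[3][3]++ -> VV[3]=[1, 0, 0, 3]
Final vectors: VV[0]=[2, 2, 4, 2]; VV[1]=[1, 2, 0, 2]; VV[2]=[1, 2, 4, 2]; VV[3]=[1, 0, 0, 3]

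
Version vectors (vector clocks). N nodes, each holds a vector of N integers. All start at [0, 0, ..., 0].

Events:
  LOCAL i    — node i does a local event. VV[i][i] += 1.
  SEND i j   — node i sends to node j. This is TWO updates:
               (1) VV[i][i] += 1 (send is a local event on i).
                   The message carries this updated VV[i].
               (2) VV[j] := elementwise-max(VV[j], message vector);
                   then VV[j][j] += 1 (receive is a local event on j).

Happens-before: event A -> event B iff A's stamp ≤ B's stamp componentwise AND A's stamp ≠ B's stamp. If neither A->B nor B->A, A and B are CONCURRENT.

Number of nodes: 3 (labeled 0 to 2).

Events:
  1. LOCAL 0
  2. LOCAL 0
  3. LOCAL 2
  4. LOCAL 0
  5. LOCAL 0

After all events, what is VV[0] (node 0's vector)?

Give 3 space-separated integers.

Answer: 4 0 0

Derivation:
Initial: VV[0]=[0, 0, 0]
Initial: VV[1]=[0, 0, 0]
Initial: VV[2]=[0, 0, 0]
Event 1: LOCAL 0: VV[0][0]++ -> VV[0]=[1, 0, 0]
Event 2: LOCAL 0: VV[0][0]++ -> VV[0]=[2, 0, 0]
Event 3: LOCAL 2: VV[2][2]++ -> VV[2]=[0, 0, 1]
Event 4: LOCAL 0: VV[0][0]++ -> VV[0]=[3, 0, 0]
Event 5: LOCAL 0: VV[0][0]++ -> VV[0]=[4, 0, 0]
Final vectors: VV[0]=[4, 0, 0]; VV[1]=[0, 0, 0]; VV[2]=[0, 0, 1]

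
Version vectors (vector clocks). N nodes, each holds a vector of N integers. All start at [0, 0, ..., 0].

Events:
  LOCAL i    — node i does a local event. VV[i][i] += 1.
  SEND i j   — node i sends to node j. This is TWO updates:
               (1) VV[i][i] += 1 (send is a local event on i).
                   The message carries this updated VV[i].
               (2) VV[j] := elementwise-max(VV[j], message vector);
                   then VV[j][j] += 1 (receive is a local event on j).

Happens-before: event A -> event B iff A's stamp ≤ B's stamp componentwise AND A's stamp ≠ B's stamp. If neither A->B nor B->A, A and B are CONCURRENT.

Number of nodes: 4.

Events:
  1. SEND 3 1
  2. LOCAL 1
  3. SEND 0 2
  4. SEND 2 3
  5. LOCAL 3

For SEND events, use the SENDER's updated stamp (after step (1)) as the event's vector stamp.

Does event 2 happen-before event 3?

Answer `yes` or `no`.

Initial: VV[0]=[0, 0, 0, 0]
Initial: VV[1]=[0, 0, 0, 0]
Initial: VV[2]=[0, 0, 0, 0]
Initial: VV[3]=[0, 0, 0, 0]
Event 1: SEND 3->1: VV[3][3]++ -> VV[3]=[0, 0, 0, 1], msg_vec=[0, 0, 0, 1]; VV[1]=max(VV[1],msg_vec) then VV[1][1]++ -> VV[1]=[0, 1, 0, 1]
Event 2: LOCAL 1: VV[1][1]++ -> VV[1]=[0, 2, 0, 1]
Event 3: SEND 0->2: VV[0][0]++ -> VV[0]=[1, 0, 0, 0], msg_vec=[1, 0, 0, 0]; VV[2]=max(VV[2],msg_vec) then VV[2][2]++ -> VV[2]=[1, 0, 1, 0]
Event 4: SEND 2->3: VV[2][2]++ -> VV[2]=[1, 0, 2, 0], msg_vec=[1, 0, 2, 0]; VV[3]=max(VV[3],msg_vec) then VV[3][3]++ -> VV[3]=[1, 0, 2, 2]
Event 5: LOCAL 3: VV[3][3]++ -> VV[3]=[1, 0, 2, 3]
Event 2 stamp: [0, 2, 0, 1]
Event 3 stamp: [1, 0, 0, 0]
[0, 2, 0, 1] <= [1, 0, 0, 0]? False. Equal? False. Happens-before: False

Answer: no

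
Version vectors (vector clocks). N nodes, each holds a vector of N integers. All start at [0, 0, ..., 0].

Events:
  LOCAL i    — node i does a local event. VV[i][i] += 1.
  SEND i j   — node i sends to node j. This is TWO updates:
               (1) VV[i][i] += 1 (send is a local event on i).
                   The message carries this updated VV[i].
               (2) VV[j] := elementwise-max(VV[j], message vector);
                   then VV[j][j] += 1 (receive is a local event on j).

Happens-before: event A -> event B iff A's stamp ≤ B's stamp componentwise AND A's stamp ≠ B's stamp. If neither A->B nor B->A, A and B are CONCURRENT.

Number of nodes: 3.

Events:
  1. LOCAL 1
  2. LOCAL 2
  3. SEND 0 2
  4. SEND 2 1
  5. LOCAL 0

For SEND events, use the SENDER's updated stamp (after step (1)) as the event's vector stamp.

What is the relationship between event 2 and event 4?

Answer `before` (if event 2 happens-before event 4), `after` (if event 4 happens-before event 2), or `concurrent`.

Answer: before

Derivation:
Initial: VV[0]=[0, 0, 0]
Initial: VV[1]=[0, 0, 0]
Initial: VV[2]=[0, 0, 0]
Event 1: LOCAL 1: VV[1][1]++ -> VV[1]=[0, 1, 0]
Event 2: LOCAL 2: VV[2][2]++ -> VV[2]=[0, 0, 1]
Event 3: SEND 0->2: VV[0][0]++ -> VV[0]=[1, 0, 0], msg_vec=[1, 0, 0]; VV[2]=max(VV[2],msg_vec) then VV[2][2]++ -> VV[2]=[1, 0, 2]
Event 4: SEND 2->1: VV[2][2]++ -> VV[2]=[1, 0, 3], msg_vec=[1, 0, 3]; VV[1]=max(VV[1],msg_vec) then VV[1][1]++ -> VV[1]=[1, 2, 3]
Event 5: LOCAL 0: VV[0][0]++ -> VV[0]=[2, 0, 0]
Event 2 stamp: [0, 0, 1]
Event 4 stamp: [1, 0, 3]
[0, 0, 1] <= [1, 0, 3]? True
[1, 0, 3] <= [0, 0, 1]? False
Relation: before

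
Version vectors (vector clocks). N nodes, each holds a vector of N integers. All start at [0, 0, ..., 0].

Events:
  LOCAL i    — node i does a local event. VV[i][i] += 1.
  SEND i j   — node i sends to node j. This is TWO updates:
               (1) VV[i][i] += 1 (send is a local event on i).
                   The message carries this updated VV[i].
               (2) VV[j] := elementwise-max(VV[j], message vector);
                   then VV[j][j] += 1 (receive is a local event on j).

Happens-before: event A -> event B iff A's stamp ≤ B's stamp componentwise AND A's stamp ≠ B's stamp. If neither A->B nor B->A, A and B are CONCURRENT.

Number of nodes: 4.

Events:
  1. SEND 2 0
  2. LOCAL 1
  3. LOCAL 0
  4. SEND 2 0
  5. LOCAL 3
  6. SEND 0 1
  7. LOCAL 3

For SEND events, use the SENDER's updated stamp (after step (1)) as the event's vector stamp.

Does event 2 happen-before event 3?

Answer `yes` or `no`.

Answer: no

Derivation:
Initial: VV[0]=[0, 0, 0, 0]
Initial: VV[1]=[0, 0, 0, 0]
Initial: VV[2]=[0, 0, 0, 0]
Initial: VV[3]=[0, 0, 0, 0]
Event 1: SEND 2->0: VV[2][2]++ -> VV[2]=[0, 0, 1, 0], msg_vec=[0, 0, 1, 0]; VV[0]=max(VV[0],msg_vec) then VV[0][0]++ -> VV[0]=[1, 0, 1, 0]
Event 2: LOCAL 1: VV[1][1]++ -> VV[1]=[0, 1, 0, 0]
Event 3: LOCAL 0: VV[0][0]++ -> VV[0]=[2, 0, 1, 0]
Event 4: SEND 2->0: VV[2][2]++ -> VV[2]=[0, 0, 2, 0], msg_vec=[0, 0, 2, 0]; VV[0]=max(VV[0],msg_vec) then VV[0][0]++ -> VV[0]=[3, 0, 2, 0]
Event 5: LOCAL 3: VV[3][3]++ -> VV[3]=[0, 0, 0, 1]
Event 6: SEND 0->1: VV[0][0]++ -> VV[0]=[4, 0, 2, 0], msg_vec=[4, 0, 2, 0]; VV[1]=max(VV[1],msg_vec) then VV[1][1]++ -> VV[1]=[4, 2, 2, 0]
Event 7: LOCAL 3: VV[3][3]++ -> VV[3]=[0, 0, 0, 2]
Event 2 stamp: [0, 1, 0, 0]
Event 3 stamp: [2, 0, 1, 0]
[0, 1, 0, 0] <= [2, 0, 1, 0]? False. Equal? False. Happens-before: False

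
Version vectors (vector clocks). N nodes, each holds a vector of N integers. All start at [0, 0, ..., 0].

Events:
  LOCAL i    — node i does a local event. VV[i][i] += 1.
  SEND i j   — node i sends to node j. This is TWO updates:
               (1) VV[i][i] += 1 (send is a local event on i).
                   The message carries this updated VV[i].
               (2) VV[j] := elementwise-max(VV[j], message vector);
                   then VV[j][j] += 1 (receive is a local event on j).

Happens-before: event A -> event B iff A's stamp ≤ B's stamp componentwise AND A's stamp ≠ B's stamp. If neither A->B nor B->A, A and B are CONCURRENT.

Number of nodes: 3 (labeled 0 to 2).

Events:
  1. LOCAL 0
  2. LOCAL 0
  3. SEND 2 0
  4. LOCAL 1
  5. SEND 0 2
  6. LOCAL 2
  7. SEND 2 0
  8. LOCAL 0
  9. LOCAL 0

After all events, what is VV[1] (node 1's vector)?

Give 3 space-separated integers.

Answer: 0 1 0

Derivation:
Initial: VV[0]=[0, 0, 0]
Initial: VV[1]=[0, 0, 0]
Initial: VV[2]=[0, 0, 0]
Event 1: LOCAL 0: VV[0][0]++ -> VV[0]=[1, 0, 0]
Event 2: LOCAL 0: VV[0][0]++ -> VV[0]=[2, 0, 0]
Event 3: SEND 2->0: VV[2][2]++ -> VV[2]=[0, 0, 1], msg_vec=[0, 0, 1]; VV[0]=max(VV[0],msg_vec) then VV[0][0]++ -> VV[0]=[3, 0, 1]
Event 4: LOCAL 1: VV[1][1]++ -> VV[1]=[0, 1, 0]
Event 5: SEND 0->2: VV[0][0]++ -> VV[0]=[4, 0, 1], msg_vec=[4, 0, 1]; VV[2]=max(VV[2],msg_vec) then VV[2][2]++ -> VV[2]=[4, 0, 2]
Event 6: LOCAL 2: VV[2][2]++ -> VV[2]=[4, 0, 3]
Event 7: SEND 2->0: VV[2][2]++ -> VV[2]=[4, 0, 4], msg_vec=[4, 0, 4]; VV[0]=max(VV[0],msg_vec) then VV[0][0]++ -> VV[0]=[5, 0, 4]
Event 8: LOCAL 0: VV[0][0]++ -> VV[0]=[6, 0, 4]
Event 9: LOCAL 0: VV[0][0]++ -> VV[0]=[7, 0, 4]
Final vectors: VV[0]=[7, 0, 4]; VV[1]=[0, 1, 0]; VV[2]=[4, 0, 4]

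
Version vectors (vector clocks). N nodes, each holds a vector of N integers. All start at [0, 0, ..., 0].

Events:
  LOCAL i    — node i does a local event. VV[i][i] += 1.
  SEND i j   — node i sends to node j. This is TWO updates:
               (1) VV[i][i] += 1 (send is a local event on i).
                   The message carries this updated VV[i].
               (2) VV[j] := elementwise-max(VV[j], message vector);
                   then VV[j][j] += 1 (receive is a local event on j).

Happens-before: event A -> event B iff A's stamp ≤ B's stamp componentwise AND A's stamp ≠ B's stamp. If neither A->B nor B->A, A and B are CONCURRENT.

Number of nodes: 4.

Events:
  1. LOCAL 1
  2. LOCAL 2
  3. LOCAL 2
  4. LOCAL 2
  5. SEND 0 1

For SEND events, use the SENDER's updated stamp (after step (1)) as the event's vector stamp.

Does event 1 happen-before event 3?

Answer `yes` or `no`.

Initial: VV[0]=[0, 0, 0, 0]
Initial: VV[1]=[0, 0, 0, 0]
Initial: VV[2]=[0, 0, 0, 0]
Initial: VV[3]=[0, 0, 0, 0]
Event 1: LOCAL 1: VV[1][1]++ -> VV[1]=[0, 1, 0, 0]
Event 2: LOCAL 2: VV[2][2]++ -> VV[2]=[0, 0, 1, 0]
Event 3: LOCAL 2: VV[2][2]++ -> VV[2]=[0, 0, 2, 0]
Event 4: LOCAL 2: VV[2][2]++ -> VV[2]=[0, 0, 3, 0]
Event 5: SEND 0->1: VV[0][0]++ -> VV[0]=[1, 0, 0, 0], msg_vec=[1, 0, 0, 0]; VV[1]=max(VV[1],msg_vec) then VV[1][1]++ -> VV[1]=[1, 2, 0, 0]
Event 1 stamp: [0, 1, 0, 0]
Event 3 stamp: [0, 0, 2, 0]
[0, 1, 0, 0] <= [0, 0, 2, 0]? False. Equal? False. Happens-before: False

Answer: no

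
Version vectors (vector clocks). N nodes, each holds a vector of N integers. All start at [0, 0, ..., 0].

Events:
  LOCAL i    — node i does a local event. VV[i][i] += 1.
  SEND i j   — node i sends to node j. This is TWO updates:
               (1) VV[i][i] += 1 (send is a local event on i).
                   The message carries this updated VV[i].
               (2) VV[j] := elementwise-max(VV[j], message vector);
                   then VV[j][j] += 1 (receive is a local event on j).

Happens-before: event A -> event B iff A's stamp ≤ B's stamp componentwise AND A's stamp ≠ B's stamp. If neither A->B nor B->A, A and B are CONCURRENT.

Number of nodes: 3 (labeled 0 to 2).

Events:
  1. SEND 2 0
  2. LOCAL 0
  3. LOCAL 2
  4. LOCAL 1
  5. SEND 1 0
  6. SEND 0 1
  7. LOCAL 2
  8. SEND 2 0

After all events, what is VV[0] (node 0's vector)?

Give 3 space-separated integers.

Answer: 5 2 4

Derivation:
Initial: VV[0]=[0, 0, 0]
Initial: VV[1]=[0, 0, 0]
Initial: VV[2]=[0, 0, 0]
Event 1: SEND 2->0: VV[2][2]++ -> VV[2]=[0, 0, 1], msg_vec=[0, 0, 1]; VV[0]=max(VV[0],msg_vec) then VV[0][0]++ -> VV[0]=[1, 0, 1]
Event 2: LOCAL 0: VV[0][0]++ -> VV[0]=[2, 0, 1]
Event 3: LOCAL 2: VV[2][2]++ -> VV[2]=[0, 0, 2]
Event 4: LOCAL 1: VV[1][1]++ -> VV[1]=[0, 1, 0]
Event 5: SEND 1->0: VV[1][1]++ -> VV[1]=[0, 2, 0], msg_vec=[0, 2, 0]; VV[0]=max(VV[0],msg_vec) then VV[0][0]++ -> VV[0]=[3, 2, 1]
Event 6: SEND 0->1: VV[0][0]++ -> VV[0]=[4, 2, 1], msg_vec=[4, 2, 1]; VV[1]=max(VV[1],msg_vec) then VV[1][1]++ -> VV[1]=[4, 3, 1]
Event 7: LOCAL 2: VV[2][2]++ -> VV[2]=[0, 0, 3]
Event 8: SEND 2->0: VV[2][2]++ -> VV[2]=[0, 0, 4], msg_vec=[0, 0, 4]; VV[0]=max(VV[0],msg_vec) then VV[0][0]++ -> VV[0]=[5, 2, 4]
Final vectors: VV[0]=[5, 2, 4]; VV[1]=[4, 3, 1]; VV[2]=[0, 0, 4]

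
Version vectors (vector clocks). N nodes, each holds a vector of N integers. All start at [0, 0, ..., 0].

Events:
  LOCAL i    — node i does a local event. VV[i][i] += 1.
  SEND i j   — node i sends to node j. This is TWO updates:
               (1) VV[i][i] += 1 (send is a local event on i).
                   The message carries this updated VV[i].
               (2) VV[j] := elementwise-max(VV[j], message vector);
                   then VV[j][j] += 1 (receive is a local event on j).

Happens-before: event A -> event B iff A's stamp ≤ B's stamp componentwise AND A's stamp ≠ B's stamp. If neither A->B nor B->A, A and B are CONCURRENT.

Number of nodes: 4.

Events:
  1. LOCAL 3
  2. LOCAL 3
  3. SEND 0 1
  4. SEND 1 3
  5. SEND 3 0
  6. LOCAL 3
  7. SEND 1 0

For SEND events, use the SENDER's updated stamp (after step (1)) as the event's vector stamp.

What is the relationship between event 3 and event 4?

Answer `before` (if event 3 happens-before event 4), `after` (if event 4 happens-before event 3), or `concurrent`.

Initial: VV[0]=[0, 0, 0, 0]
Initial: VV[1]=[0, 0, 0, 0]
Initial: VV[2]=[0, 0, 0, 0]
Initial: VV[3]=[0, 0, 0, 0]
Event 1: LOCAL 3: VV[3][3]++ -> VV[3]=[0, 0, 0, 1]
Event 2: LOCAL 3: VV[3][3]++ -> VV[3]=[0, 0, 0, 2]
Event 3: SEND 0->1: VV[0][0]++ -> VV[0]=[1, 0, 0, 0], msg_vec=[1, 0, 0, 0]; VV[1]=max(VV[1],msg_vec) then VV[1][1]++ -> VV[1]=[1, 1, 0, 0]
Event 4: SEND 1->3: VV[1][1]++ -> VV[1]=[1, 2, 0, 0], msg_vec=[1, 2, 0, 0]; VV[3]=max(VV[3],msg_vec) then VV[3][3]++ -> VV[3]=[1, 2, 0, 3]
Event 5: SEND 3->0: VV[3][3]++ -> VV[3]=[1, 2, 0, 4], msg_vec=[1, 2, 0, 4]; VV[0]=max(VV[0],msg_vec) then VV[0][0]++ -> VV[0]=[2, 2, 0, 4]
Event 6: LOCAL 3: VV[3][3]++ -> VV[3]=[1, 2, 0, 5]
Event 7: SEND 1->0: VV[1][1]++ -> VV[1]=[1, 3, 0, 0], msg_vec=[1, 3, 0, 0]; VV[0]=max(VV[0],msg_vec) then VV[0][0]++ -> VV[0]=[3, 3, 0, 4]
Event 3 stamp: [1, 0, 0, 0]
Event 4 stamp: [1, 2, 0, 0]
[1, 0, 0, 0] <= [1, 2, 0, 0]? True
[1, 2, 0, 0] <= [1, 0, 0, 0]? False
Relation: before

Answer: before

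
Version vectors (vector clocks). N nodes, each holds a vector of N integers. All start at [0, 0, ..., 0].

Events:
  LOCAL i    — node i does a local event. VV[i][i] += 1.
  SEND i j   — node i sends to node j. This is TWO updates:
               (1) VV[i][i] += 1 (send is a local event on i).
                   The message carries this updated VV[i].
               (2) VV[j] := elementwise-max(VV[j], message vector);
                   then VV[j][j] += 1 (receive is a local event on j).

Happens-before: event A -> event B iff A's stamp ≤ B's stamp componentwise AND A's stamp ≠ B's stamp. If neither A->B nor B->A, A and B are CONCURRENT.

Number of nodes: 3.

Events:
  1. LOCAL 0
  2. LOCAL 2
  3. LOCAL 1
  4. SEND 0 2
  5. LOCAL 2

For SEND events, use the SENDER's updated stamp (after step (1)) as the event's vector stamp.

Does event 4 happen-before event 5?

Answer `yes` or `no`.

Answer: yes

Derivation:
Initial: VV[0]=[0, 0, 0]
Initial: VV[1]=[0, 0, 0]
Initial: VV[2]=[0, 0, 0]
Event 1: LOCAL 0: VV[0][0]++ -> VV[0]=[1, 0, 0]
Event 2: LOCAL 2: VV[2][2]++ -> VV[2]=[0, 0, 1]
Event 3: LOCAL 1: VV[1][1]++ -> VV[1]=[0, 1, 0]
Event 4: SEND 0->2: VV[0][0]++ -> VV[0]=[2, 0, 0], msg_vec=[2, 0, 0]; VV[2]=max(VV[2],msg_vec) then VV[2][2]++ -> VV[2]=[2, 0, 2]
Event 5: LOCAL 2: VV[2][2]++ -> VV[2]=[2, 0, 3]
Event 4 stamp: [2, 0, 0]
Event 5 stamp: [2, 0, 3]
[2, 0, 0] <= [2, 0, 3]? True. Equal? False. Happens-before: True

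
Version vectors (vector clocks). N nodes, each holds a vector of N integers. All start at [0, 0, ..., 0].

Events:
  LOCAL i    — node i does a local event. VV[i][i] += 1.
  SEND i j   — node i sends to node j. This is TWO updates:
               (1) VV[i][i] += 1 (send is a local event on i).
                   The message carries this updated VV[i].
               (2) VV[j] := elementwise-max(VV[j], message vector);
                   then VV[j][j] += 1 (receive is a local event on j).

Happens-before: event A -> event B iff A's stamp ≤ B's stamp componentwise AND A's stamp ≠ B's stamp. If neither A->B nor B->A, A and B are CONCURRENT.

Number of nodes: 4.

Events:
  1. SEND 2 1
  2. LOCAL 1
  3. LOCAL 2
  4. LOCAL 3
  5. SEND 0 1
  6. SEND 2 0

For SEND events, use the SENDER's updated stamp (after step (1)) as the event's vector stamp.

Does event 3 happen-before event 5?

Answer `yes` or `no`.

Initial: VV[0]=[0, 0, 0, 0]
Initial: VV[1]=[0, 0, 0, 0]
Initial: VV[2]=[0, 0, 0, 0]
Initial: VV[3]=[0, 0, 0, 0]
Event 1: SEND 2->1: VV[2][2]++ -> VV[2]=[0, 0, 1, 0], msg_vec=[0, 0, 1, 0]; VV[1]=max(VV[1],msg_vec) then VV[1][1]++ -> VV[1]=[0, 1, 1, 0]
Event 2: LOCAL 1: VV[1][1]++ -> VV[1]=[0, 2, 1, 0]
Event 3: LOCAL 2: VV[2][2]++ -> VV[2]=[0, 0, 2, 0]
Event 4: LOCAL 3: VV[3][3]++ -> VV[3]=[0, 0, 0, 1]
Event 5: SEND 0->1: VV[0][0]++ -> VV[0]=[1, 0, 0, 0], msg_vec=[1, 0, 0, 0]; VV[1]=max(VV[1],msg_vec) then VV[1][1]++ -> VV[1]=[1, 3, 1, 0]
Event 6: SEND 2->0: VV[2][2]++ -> VV[2]=[0, 0, 3, 0], msg_vec=[0, 0, 3, 0]; VV[0]=max(VV[0],msg_vec) then VV[0][0]++ -> VV[0]=[2, 0, 3, 0]
Event 3 stamp: [0, 0, 2, 0]
Event 5 stamp: [1, 0, 0, 0]
[0, 0, 2, 0] <= [1, 0, 0, 0]? False. Equal? False. Happens-before: False

Answer: no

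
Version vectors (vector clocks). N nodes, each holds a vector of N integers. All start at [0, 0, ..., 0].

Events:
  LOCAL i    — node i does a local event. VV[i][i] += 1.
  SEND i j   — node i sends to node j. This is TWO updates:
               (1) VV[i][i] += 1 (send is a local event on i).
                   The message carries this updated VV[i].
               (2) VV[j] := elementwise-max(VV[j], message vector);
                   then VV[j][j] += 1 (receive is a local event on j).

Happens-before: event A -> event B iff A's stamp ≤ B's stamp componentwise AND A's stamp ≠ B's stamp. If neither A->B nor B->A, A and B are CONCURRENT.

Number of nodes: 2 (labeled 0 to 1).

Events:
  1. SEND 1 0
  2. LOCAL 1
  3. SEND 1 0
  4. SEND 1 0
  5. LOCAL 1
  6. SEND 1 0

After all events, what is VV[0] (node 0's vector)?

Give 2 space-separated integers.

Answer: 4 6

Derivation:
Initial: VV[0]=[0, 0]
Initial: VV[1]=[0, 0]
Event 1: SEND 1->0: VV[1][1]++ -> VV[1]=[0, 1], msg_vec=[0, 1]; VV[0]=max(VV[0],msg_vec) then VV[0][0]++ -> VV[0]=[1, 1]
Event 2: LOCAL 1: VV[1][1]++ -> VV[1]=[0, 2]
Event 3: SEND 1->0: VV[1][1]++ -> VV[1]=[0, 3], msg_vec=[0, 3]; VV[0]=max(VV[0],msg_vec) then VV[0][0]++ -> VV[0]=[2, 3]
Event 4: SEND 1->0: VV[1][1]++ -> VV[1]=[0, 4], msg_vec=[0, 4]; VV[0]=max(VV[0],msg_vec) then VV[0][0]++ -> VV[0]=[3, 4]
Event 5: LOCAL 1: VV[1][1]++ -> VV[1]=[0, 5]
Event 6: SEND 1->0: VV[1][1]++ -> VV[1]=[0, 6], msg_vec=[0, 6]; VV[0]=max(VV[0],msg_vec) then VV[0][0]++ -> VV[0]=[4, 6]
Final vectors: VV[0]=[4, 6]; VV[1]=[0, 6]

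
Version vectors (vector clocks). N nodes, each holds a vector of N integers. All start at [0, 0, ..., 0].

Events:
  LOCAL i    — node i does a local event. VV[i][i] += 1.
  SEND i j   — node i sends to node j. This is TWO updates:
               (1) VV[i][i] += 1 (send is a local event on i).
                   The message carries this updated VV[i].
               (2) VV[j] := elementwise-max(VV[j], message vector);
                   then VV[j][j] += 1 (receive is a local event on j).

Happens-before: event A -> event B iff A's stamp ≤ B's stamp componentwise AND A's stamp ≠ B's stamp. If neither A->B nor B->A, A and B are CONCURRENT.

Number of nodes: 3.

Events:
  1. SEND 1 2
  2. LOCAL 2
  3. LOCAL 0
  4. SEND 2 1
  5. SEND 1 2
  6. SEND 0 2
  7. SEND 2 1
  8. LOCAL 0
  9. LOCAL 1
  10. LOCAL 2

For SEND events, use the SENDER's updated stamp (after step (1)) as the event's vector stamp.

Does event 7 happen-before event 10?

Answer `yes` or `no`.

Initial: VV[0]=[0, 0, 0]
Initial: VV[1]=[0, 0, 0]
Initial: VV[2]=[0, 0, 0]
Event 1: SEND 1->2: VV[1][1]++ -> VV[1]=[0, 1, 0], msg_vec=[0, 1, 0]; VV[2]=max(VV[2],msg_vec) then VV[2][2]++ -> VV[2]=[0, 1, 1]
Event 2: LOCAL 2: VV[2][2]++ -> VV[2]=[0, 1, 2]
Event 3: LOCAL 0: VV[0][0]++ -> VV[0]=[1, 0, 0]
Event 4: SEND 2->1: VV[2][2]++ -> VV[2]=[0, 1, 3], msg_vec=[0, 1, 3]; VV[1]=max(VV[1],msg_vec) then VV[1][1]++ -> VV[1]=[0, 2, 3]
Event 5: SEND 1->2: VV[1][1]++ -> VV[1]=[0, 3, 3], msg_vec=[0, 3, 3]; VV[2]=max(VV[2],msg_vec) then VV[2][2]++ -> VV[2]=[0, 3, 4]
Event 6: SEND 0->2: VV[0][0]++ -> VV[0]=[2, 0, 0], msg_vec=[2, 0, 0]; VV[2]=max(VV[2],msg_vec) then VV[2][2]++ -> VV[2]=[2, 3, 5]
Event 7: SEND 2->1: VV[2][2]++ -> VV[2]=[2, 3, 6], msg_vec=[2, 3, 6]; VV[1]=max(VV[1],msg_vec) then VV[1][1]++ -> VV[1]=[2, 4, 6]
Event 8: LOCAL 0: VV[0][0]++ -> VV[0]=[3, 0, 0]
Event 9: LOCAL 1: VV[1][1]++ -> VV[1]=[2, 5, 6]
Event 10: LOCAL 2: VV[2][2]++ -> VV[2]=[2, 3, 7]
Event 7 stamp: [2, 3, 6]
Event 10 stamp: [2, 3, 7]
[2, 3, 6] <= [2, 3, 7]? True. Equal? False. Happens-before: True

Answer: yes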